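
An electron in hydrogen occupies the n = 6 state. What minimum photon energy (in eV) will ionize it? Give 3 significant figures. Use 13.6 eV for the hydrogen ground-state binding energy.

E_6 = −13.60/36 = −0.378 eV, so ionization (to E = 0) requires 0.378 eV.

0.378 eV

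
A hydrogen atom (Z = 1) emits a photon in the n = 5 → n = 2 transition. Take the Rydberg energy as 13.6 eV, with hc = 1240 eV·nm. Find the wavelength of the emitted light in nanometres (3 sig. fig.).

ΔE = 13.60 × (1/2² − 1/5²) = 13.60 × 0.2100 = 2.856 eV.
λ = hc/ΔE = 1240 / 2.856 = 434 nm.
This line belongs to the Balmer series.

434 nm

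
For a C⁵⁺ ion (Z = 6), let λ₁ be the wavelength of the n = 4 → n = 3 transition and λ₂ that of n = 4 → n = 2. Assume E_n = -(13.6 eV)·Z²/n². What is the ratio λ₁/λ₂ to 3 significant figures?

3.86

λ ∝ 1/ΔE ∝ 1/(1/n_f² − 1/n_i²), and the Z² and hc factors cancel in the ratio.
λ₁/λ₂ = (1/2² − 1/4²)/(1/3² − 1/4²) = 0.1875/0.04861 = 3.86.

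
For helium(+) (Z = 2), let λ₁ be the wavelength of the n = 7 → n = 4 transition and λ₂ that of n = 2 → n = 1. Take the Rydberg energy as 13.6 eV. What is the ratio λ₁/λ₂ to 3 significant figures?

17.8

λ ∝ 1/ΔE ∝ 1/(1/n_f² − 1/n_i²), and the Z² and hc factors cancel in the ratio.
λ₁/λ₂ = (1/1² − 1/2²)/(1/4² − 1/7²) = 0.7500/0.04209 = 17.8.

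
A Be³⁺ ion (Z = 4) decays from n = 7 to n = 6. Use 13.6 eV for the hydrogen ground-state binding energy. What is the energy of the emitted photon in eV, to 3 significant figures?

1.60 eV

The Bohr energies scale as Z², so for Z = 4: E_n = −217.6/n² eV.
E_7 = −217.6/49 = −4.441 eV and E_6 = −217.6/36 = −6.044 eV.
The photon energy is |E_7 − E_6| = 1.60 eV.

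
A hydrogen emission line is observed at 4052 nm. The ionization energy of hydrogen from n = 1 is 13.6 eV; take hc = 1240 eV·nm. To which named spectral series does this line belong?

ΔE = 1240/4052 = 0.3060 eV.
This matches 13.6 × (1/4² − 1/5²), so n_f = 4: the Brackett series.

Brackett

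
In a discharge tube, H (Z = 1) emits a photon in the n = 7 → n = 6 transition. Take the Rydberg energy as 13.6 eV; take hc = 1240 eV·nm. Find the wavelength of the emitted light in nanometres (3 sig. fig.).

12400 nm

ΔE = 13.60 × (1/6² − 1/7²) = 13.60 × 0.007370 = 0.1002 eV.
λ = hc/ΔE = 1240 / 0.1002 = 12400 nm.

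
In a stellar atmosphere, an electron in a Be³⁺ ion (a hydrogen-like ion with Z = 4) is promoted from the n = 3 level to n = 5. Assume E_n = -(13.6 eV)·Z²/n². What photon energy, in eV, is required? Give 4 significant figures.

15.47 eV

The Bohr energies scale as Z², so for Z = 4: E_n = −217.6/n² eV.
E_5 = −217.6/25 = −8.704 eV and E_3 = −217.6/9 = −24.18 eV.
The photon energy is |E_5 − E_3| = 15.47 eV.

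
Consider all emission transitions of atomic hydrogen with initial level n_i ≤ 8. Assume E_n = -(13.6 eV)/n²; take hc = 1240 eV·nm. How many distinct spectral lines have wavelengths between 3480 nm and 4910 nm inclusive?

3

Enumerate all n_i → n_f pairs with 1 ≤ n_f < n_i ≤ 8 and compute λ = 1240 / [13.6·1·(1/n_f² − 1/n_i²)].
Lines falling in [3480, 4910] nm: 8→5 (3741 nm), 5→4 (4052 nm), 7→5 (4654 nm).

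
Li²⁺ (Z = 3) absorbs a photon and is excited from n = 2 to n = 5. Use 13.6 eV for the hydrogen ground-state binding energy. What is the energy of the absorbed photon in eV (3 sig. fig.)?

The Bohr energies scale as Z², so for Z = 3: E_n = −122.4/n² eV.
E_5 = −122.4/25 = −4.896 eV and E_2 = −122.4/4 = −30.60 eV.
The photon energy is |E_5 − E_2| = 25.7 eV.

25.7 eV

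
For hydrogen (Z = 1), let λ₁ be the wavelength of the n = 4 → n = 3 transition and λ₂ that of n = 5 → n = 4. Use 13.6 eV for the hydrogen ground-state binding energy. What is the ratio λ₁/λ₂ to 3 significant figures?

0.463

λ ∝ 1/ΔE ∝ 1/(1/n_f² − 1/n_i²), and the Z² and hc factors cancel in the ratio.
λ₁/λ₂ = (1/4² − 1/5²)/(1/3² − 1/4²) = 0.02250/0.04861 = 0.463.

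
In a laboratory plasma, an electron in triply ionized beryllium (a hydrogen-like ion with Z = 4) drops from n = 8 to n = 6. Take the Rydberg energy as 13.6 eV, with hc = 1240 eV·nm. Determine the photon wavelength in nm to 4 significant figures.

For Z = 4 the level energies scale as Z², so the effective Rydberg energy is 13.6 × 16 = 217.6 eV.
ΔE = 217.6 × (1/6² − 1/8²) = 217.6 × 0.01215 = 2.644 eV.
λ = hc/ΔE = 1240 / 2.644 = 468.9 nm.

468.9 nm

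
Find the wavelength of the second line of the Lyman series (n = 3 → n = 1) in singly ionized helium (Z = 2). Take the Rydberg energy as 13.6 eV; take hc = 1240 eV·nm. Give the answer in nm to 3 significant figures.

The Lyman series terminates on n_f = 1; the second line has n_i = 1+2 = 3.
ΔE = 54.40 × (1/1² − 1/3²) = 48.36 eV.
λ = 1240 / 48.36 = 25.6 nm.

25.6 nm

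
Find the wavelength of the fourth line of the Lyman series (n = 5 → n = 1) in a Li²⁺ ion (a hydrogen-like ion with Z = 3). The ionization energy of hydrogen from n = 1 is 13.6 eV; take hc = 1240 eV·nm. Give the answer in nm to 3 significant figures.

The Lyman series terminates on n_f = 1; the fourth line has n_i = 1+4 = 5.
ΔE = 122.4 × (1/1² − 1/5²) = 117.5 eV.
λ = 1240 / 117.5 = 10.6 nm.

10.6 nm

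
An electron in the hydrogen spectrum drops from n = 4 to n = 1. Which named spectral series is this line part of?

The series is set by the lower level: n_f = 1 is the Lyman series.

Lyman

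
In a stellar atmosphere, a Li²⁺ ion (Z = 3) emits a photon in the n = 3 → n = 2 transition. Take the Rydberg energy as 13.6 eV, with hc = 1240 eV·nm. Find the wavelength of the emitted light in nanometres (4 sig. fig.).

72.94 nm

For Z = 3 the level energies scale as Z², so the effective Rydberg energy is 13.6 × 9 = 122.4 eV.
ΔE = 122.4 × (1/2² − 1/3²) = 122.4 × 0.1389 = 17.00 eV.
λ = hc/ΔE = 1240 / 17.00 = 72.94 nm.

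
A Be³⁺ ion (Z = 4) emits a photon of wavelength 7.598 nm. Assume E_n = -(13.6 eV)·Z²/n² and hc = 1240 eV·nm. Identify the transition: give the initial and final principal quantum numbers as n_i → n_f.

n_i = 2, n_f = 1

The photon energy is ΔE = hc/λ = 1240 / 7.598 = 163.2 eV.
With Z = 4, ΔE = 217.6 × (1/n_f² − 1/n_i²), so 1/n_f² − 1/n_i² = 0.7500.
Trying n_f = 1 gives 1/n_i² = 0.2500, i.e. n_i ≈ 2; this pair matches.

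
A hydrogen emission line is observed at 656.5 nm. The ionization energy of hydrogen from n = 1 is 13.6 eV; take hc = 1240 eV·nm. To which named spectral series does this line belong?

ΔE = 1240/656.5 = 1.889 eV.
This matches 13.6 × (1/2² − 1/3²), so n_f = 2: the Balmer series.

Balmer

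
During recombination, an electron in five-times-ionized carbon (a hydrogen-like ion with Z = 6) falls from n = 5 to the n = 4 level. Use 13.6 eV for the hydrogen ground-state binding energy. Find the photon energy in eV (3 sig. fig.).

11.0 eV

The Bohr energies scale as Z², so for Z = 6: E_n = −489.6/n² eV.
E_5 = −489.6/25 = −19.58 eV and E_4 = −489.6/16 = −30.60 eV.
The photon energy is |E_5 − E_4| = 11.0 eV.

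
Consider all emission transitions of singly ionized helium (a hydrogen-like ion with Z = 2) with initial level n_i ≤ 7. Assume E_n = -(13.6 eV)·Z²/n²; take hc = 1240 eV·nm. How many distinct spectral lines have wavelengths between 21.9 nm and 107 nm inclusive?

8

Enumerate all n_i → n_f pairs with 1 ≤ n_f < n_i ≤ 7 and compute λ = 1240 / [13.6·4·(1/n_f² − 1/n_i²)].
Lines falling in [21.9, 107] nm: 7→1 (23.27 nm), 6→1 (23.45 nm), 5→1 (23.74 nm), 4→1 (24.31 nm), 3→1 (25.64 nm), 2→1 (30.39 nm), 7→2 (99.28 nm), 6→2 (102.6 nm).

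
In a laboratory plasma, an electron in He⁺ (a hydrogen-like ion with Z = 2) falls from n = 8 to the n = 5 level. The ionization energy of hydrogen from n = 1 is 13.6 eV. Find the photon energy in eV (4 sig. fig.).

1.326 eV

The Bohr energies scale as Z², so for Z = 2: E_n = −54.40/n² eV.
E_8 = −54.40/64 = −0.8500 eV and E_5 = −54.40/25 = −2.176 eV.
The photon energy is |E_8 − E_5| = 1.326 eV.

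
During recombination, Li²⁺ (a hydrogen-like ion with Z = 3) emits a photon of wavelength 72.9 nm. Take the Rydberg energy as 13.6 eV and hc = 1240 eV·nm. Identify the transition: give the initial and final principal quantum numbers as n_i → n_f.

n_i = 3, n_f = 2

The photon energy is ΔE = hc/λ = 1240 / 72.9 = 17.01 eV.
With Z = 3, ΔE = 122.4 × (1/n_f² − 1/n_i²), so 1/n_f² − 1/n_i² = 0.1390.
Trying n_f = 2 gives 1/n_i² = 0.1110, i.e. n_i ≈ 3; this pair matches.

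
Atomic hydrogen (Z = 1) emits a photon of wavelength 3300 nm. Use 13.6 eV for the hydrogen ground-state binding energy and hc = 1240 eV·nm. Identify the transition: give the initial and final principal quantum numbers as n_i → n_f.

n_i = 9, n_f = 5

The photon energy is ΔE = hc/λ = 1240 / 3300 = 0.3758 eV.
With Z = 1, ΔE = 13.60 × (1/n_f² − 1/n_i²), so 1/n_f² − 1/n_i² = 0.02763.
Trying n_f = 5 gives 1/n_i² = 0.01237, i.e. n_i ≈ 9; this pair matches.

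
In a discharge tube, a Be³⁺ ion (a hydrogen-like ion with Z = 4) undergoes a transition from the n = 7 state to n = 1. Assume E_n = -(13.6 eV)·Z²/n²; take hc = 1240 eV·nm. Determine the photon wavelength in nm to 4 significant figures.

5.817 nm

For Z = 4 the level energies scale as Z², so the effective Rydberg energy is 13.6 × 16 = 217.6 eV.
ΔE = 217.6 × (1/1² − 1/7²) = 217.6 × 0.9796 = 213.2 eV.
λ = hc/ΔE = 1240 / 213.2 = 5.817 nm.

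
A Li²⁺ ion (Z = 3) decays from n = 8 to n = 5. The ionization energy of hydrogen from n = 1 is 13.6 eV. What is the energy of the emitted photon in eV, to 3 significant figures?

2.98 eV

The Bohr energies scale as Z², so for Z = 3: E_n = −122.4/n² eV.
E_8 = −122.4/64 = −1.913 eV and E_5 = −122.4/25 = −4.896 eV.
The photon energy is |E_8 − E_5| = 2.98 eV.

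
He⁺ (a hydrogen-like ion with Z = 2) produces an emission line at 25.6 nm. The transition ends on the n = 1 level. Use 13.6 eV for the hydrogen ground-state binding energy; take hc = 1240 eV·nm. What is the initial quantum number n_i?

The photon energy is ΔE = hc/λ = 1240 / 25.6 = 48.44 eV.
With Z = 2, ΔE = 54.40 × (1/n_f² − 1/n_i²), so 1/n_f² − 1/n_i² = 0.8904.
With n_f = 1: 1/n_i² = 1/1 − 0.8904 = 0.1096, so n_i ≈ 3.02.

n_i = 3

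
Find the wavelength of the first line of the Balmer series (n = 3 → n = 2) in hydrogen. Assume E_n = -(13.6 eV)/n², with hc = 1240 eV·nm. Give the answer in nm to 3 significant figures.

The Balmer series terminates on n_f = 2; the first line has n_i = 2+1 = 3.
ΔE = 13.60 × (1/2² − 1/3²) = 1.889 eV.
λ = 1240 / 1.889 = 656 nm.

656 nm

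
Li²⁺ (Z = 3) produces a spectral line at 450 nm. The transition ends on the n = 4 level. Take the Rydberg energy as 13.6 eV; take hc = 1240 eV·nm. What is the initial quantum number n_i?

The photon energy is ΔE = hc/λ = 1240 / 450 = 2.756 eV.
With Z = 3, ΔE = 122.4 × (1/n_f² − 1/n_i²), so 1/n_f² − 1/n_i² = 0.02251.
With n_f = 4: 1/n_i² = 1/16 − 0.02251 = 0.03999, so n_i ≈ 5.00.

n_i = 5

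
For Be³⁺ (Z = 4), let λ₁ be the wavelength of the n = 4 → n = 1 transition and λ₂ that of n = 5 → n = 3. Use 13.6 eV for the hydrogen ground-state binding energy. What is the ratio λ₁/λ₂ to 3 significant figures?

0.0759

λ ∝ 1/ΔE ∝ 1/(1/n_f² − 1/n_i²), and the Z² and hc factors cancel in the ratio.
λ₁/λ₂ = (1/3² − 1/5²)/(1/1² − 1/4²) = 0.07111/0.9375 = 0.0759.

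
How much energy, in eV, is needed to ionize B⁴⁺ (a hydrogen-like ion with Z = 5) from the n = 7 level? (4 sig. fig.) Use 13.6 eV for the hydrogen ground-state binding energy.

6.939 eV

E_n = −13.6 Z²/n² = −340.0/n² eV for Z = 5.
E_7 = −340.0/49 = −6.939 eV, so ionization (to E = 0) requires 6.939 eV.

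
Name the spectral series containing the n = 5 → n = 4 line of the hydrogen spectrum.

The series is set by the lower level: n_f = 4 is the Brackett series.

Brackett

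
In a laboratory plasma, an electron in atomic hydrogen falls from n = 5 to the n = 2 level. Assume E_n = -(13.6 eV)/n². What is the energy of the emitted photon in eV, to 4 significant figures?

2.856 eV

E_5 = −13.60/25 = −0.5440 eV and E_2 = −13.60/4 = −3.400 eV.
The photon energy is |E_5 − E_2| = 2.856 eV.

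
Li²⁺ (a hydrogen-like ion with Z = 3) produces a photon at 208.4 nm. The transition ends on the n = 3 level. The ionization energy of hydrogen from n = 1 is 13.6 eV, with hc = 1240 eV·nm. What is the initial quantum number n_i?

n_i = 4

The photon energy is ΔE = hc/λ = 1240 / 208.4 = 5.950 eV.
With Z = 3, ΔE = 122.4 × (1/n_f² − 1/n_i²), so 1/n_f² − 1/n_i² = 0.04861.
With n_f = 3: 1/n_i² = 1/9 − 0.04861 = 0.06250, so n_i ≈ 4.00.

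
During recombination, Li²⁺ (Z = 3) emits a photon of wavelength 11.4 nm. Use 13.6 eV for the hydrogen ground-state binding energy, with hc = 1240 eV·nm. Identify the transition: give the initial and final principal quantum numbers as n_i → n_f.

n_i = 3, n_f = 1

The photon energy is ΔE = hc/λ = 1240 / 11.4 = 108.8 eV.
With Z = 3, ΔE = 122.4 × (1/n_f² − 1/n_i²), so 1/n_f² − 1/n_i² = 0.8887.
Trying n_f = 1 gives 1/n_i² = 0.1113, i.e. n_i ≈ 3; this pair matches.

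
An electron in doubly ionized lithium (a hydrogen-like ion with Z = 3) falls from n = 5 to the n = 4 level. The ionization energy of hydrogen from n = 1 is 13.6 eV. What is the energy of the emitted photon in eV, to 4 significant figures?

2.754 eV

The Bohr energies scale as Z², so for Z = 3: E_n = −122.4/n² eV.
E_5 = −122.4/25 = −4.896 eV and E_4 = −122.4/16 = −7.650 eV.
The photon energy is |E_5 − E_4| = 2.754 eV.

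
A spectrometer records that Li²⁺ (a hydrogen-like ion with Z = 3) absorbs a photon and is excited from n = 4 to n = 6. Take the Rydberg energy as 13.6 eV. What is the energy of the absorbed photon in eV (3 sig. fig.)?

4.25 eV

The Bohr energies scale as Z², so for Z = 3: E_n = −122.4/n² eV.
E_6 = −122.4/36 = −3.400 eV and E_4 = −122.4/16 = −7.650 eV.
The photon energy is |E_6 − E_4| = 4.25 eV.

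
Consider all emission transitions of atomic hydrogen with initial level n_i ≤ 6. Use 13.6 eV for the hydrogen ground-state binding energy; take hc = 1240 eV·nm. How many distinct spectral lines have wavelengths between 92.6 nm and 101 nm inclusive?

3

Enumerate all n_i → n_f pairs with 1 ≤ n_f < n_i ≤ 6 and compute λ = 1240 / [13.6·1·(1/n_f² − 1/n_i²)].
Lines falling in [92.6, 101] nm: 6→1 (93.78 nm), 5→1 (94.98 nm), 4→1 (97.25 nm).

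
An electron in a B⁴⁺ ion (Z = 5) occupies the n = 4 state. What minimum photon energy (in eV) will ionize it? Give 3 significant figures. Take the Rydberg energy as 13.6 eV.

21.3 eV

E_n = −13.6 Z²/n² = −340.0/n² eV for Z = 5.
E_4 = −340.0/16 = −21.3 eV, so ionization (to E = 0) requires 21.3 eV.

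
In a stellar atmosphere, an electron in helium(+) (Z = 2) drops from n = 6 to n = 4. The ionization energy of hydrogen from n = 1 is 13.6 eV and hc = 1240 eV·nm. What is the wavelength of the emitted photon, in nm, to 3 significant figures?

656 nm

For Z = 2 the level energies scale as Z², so the effective Rydberg energy is 13.6 × 4 = 54.40 eV.
ΔE = 54.40 × (1/4² − 1/6²) = 54.40 × 0.03472 = 1.889 eV.
λ = hc/ΔE = 1240 / 1.889 = 656 nm.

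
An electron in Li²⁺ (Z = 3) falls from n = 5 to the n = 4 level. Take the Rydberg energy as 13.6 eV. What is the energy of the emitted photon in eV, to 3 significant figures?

The Bohr energies scale as Z², so for Z = 3: E_n = −122.4/n² eV.
E_5 = −122.4/25 = −4.896 eV and E_4 = −122.4/16 = −7.650 eV.
The photon energy is |E_5 − E_4| = 2.75 eV.

2.75 eV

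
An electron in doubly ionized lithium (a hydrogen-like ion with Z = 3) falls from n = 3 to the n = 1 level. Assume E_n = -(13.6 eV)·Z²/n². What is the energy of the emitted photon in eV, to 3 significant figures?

The Bohr energies scale as Z², so for Z = 3: E_n = −122.4/n² eV.
E_3 = −122.4/9 = −13.60 eV and E_1 = −122.4/1 = −122.4 eV.
The photon energy is |E_3 − E_1| = 109 eV.

109 eV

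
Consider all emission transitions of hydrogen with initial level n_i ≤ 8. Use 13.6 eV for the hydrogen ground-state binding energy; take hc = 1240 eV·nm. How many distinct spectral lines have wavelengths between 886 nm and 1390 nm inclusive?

4

Enumerate all n_i → n_f pairs with 1 ≤ n_f < n_i ≤ 8 and compute λ = 1240 / [13.6·1·(1/n_f² − 1/n_i²)].
Lines falling in [886, 1390] nm: 8→3 (954.9 nm), 7→3 (1005 nm), 6→3 (1094 nm), 5→3 (1282 nm).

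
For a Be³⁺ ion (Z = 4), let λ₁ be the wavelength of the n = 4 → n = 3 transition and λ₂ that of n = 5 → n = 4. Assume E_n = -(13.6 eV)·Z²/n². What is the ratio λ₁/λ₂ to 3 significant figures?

0.463

λ ∝ 1/ΔE ∝ 1/(1/n_f² − 1/n_i²), and the Z² and hc factors cancel in the ratio.
λ₁/λ₂ = (1/4² − 1/5²)/(1/3² − 1/4²) = 0.02250/0.04861 = 0.463.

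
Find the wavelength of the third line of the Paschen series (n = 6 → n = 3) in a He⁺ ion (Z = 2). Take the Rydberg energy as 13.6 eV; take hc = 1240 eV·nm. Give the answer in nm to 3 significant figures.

274 nm

The Paschen series terminates on n_f = 3; the third line has n_i = 3+3 = 6.
ΔE = 54.40 × (1/3² − 1/6²) = 4.533 eV.
λ = 1240 / 4.533 = 274 nm.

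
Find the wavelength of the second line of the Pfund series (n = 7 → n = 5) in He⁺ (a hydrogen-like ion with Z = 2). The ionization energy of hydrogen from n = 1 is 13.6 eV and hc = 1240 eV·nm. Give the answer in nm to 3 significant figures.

1160 nm

The Pfund series terminates on n_f = 5; the second line has n_i = 5+2 = 7.
ΔE = 54.40 × (1/5² − 1/7²) = 1.066 eV.
λ = 1240 / 1.066 = 1160 nm.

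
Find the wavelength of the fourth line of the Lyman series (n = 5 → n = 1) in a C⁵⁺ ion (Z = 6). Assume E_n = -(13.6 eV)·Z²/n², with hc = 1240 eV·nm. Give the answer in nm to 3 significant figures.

2.64 nm

The Lyman series terminates on n_f = 1; the fourth line has n_i = 1+4 = 5.
ΔE = 489.6 × (1/1² − 1/5²) = 470.0 eV.
λ = 1240 / 470.0 = 2.64 nm.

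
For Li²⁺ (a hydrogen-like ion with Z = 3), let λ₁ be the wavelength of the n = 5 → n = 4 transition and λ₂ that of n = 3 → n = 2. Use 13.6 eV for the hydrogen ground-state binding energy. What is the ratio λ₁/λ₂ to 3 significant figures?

λ ∝ 1/ΔE ∝ 1/(1/n_f² − 1/n_i²), and the Z² and hc factors cancel in the ratio.
λ₁/λ₂ = (1/2² − 1/3²)/(1/4² − 1/5²) = 0.1389/0.02250 = 6.17.

6.17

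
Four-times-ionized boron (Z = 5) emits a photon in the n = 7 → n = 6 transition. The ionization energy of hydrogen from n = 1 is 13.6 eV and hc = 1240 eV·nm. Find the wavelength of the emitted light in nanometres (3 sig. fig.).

495 nm

For Z = 5 the level energies scale as Z², so the effective Rydberg energy is 13.6 × 25 = 340.0 eV.
ΔE = 340.0 × (1/6² − 1/7²) = 340.0 × 0.007370 = 2.506 eV.
λ = hc/ΔE = 1240 / 2.506 = 495 nm.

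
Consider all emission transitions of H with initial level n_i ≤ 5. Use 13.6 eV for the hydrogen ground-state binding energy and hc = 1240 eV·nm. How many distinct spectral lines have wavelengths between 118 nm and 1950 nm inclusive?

6

Enumerate all n_i → n_f pairs with 1 ≤ n_f < n_i ≤ 5 and compute λ = 1240 / [13.6·1·(1/n_f² − 1/n_i²)].
Lines falling in [118, 1950] nm: 2→1 (121.6 nm), 5→2 (434.2 nm), 4→2 (486.3 nm), 3→2 (656.5 nm), 5→3 (1282 nm), 4→3 (1876 nm).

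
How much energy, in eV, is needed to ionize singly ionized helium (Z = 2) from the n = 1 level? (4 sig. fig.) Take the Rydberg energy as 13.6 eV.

54.40 eV

E_n = −13.6 Z²/n² = −54.40/n² eV for Z = 2.
E_1 = −54.40/1 = −54.40 eV, so ionization (to E = 0) requires 54.40 eV.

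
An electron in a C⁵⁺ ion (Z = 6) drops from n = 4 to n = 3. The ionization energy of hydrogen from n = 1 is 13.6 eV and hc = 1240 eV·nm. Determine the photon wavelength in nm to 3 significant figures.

52.1 nm

For Z = 6 the level energies scale as Z², so the effective Rydberg energy is 13.6 × 36 = 489.6 eV.
ΔE = 489.6 × (1/3² − 1/4²) = 489.6 × 0.04861 = 23.80 eV.
λ = hc/ΔE = 1240 / 23.80 = 52.1 nm.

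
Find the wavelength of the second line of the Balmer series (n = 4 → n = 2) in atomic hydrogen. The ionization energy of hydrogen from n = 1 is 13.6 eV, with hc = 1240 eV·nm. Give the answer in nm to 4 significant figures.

486.3 nm

The Balmer series terminates on n_f = 2; the second line has n_i = 2+2 = 4.
ΔE = 13.60 × (1/2² − 1/4²) = 2.550 eV.
λ = 1240 / 2.550 = 486.3 nm.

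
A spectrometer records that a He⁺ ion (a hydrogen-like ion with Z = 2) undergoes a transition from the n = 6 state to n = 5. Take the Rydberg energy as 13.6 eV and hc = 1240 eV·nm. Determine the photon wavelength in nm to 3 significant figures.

For Z = 2 the level energies scale as Z², so the effective Rydberg energy is 13.6 × 4 = 54.40 eV.
ΔE = 54.40 × (1/5² − 1/6²) = 54.40 × 0.01222 = 0.6649 eV.
λ = hc/ΔE = 1240 / 0.6649 = 1860 nm.

1860 nm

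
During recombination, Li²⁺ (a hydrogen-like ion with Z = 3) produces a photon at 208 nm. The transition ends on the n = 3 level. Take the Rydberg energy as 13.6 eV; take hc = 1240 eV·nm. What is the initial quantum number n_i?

n_i = 4

The photon energy is ΔE = hc/λ = 1240 / 208 = 5.962 eV.
With Z = 3, ΔE = 122.4 × (1/n_f² − 1/n_i²), so 1/n_f² − 1/n_i² = 0.04871.
With n_f = 3: 1/n_i² = 1/9 − 0.04871 = 0.06241, so n_i ≈ 4.00.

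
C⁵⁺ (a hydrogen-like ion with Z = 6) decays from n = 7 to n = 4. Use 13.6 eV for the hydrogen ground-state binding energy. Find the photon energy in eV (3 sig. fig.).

20.6 eV

The Bohr energies scale as Z², so for Z = 6: E_n = −489.6/n² eV.
E_7 = −489.6/49 = −9.992 eV and E_4 = −489.6/16 = −30.60 eV.
The photon energy is |E_7 − E_4| = 20.6 eV.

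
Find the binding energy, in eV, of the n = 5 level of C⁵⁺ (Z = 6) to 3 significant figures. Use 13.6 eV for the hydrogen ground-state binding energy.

E_n = −13.6 Z²/n² = −489.6/n² eV for Z = 6.
E_5 = −489.6/25 = −19.6 eV, so ionization (to E = 0) requires 19.6 eV.

19.6 eV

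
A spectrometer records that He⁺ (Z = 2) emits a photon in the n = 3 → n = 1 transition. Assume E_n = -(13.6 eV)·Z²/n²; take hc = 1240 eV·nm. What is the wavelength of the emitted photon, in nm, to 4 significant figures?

25.64 nm

For Z = 2 the level energies scale as Z², so the effective Rydberg energy is 13.6 × 4 = 54.40 eV.
ΔE = 54.40 × (1/1² − 1/3²) = 54.40 × 0.8889 = 48.36 eV.
λ = hc/ΔE = 1240 / 48.36 = 25.64 nm.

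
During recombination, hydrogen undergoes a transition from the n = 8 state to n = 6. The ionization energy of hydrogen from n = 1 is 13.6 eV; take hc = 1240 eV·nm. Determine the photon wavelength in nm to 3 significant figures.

ΔE = 13.60 × (1/6² − 1/8²) = 13.60 × 0.01215 = 0.1653 eV.
λ = hc/ΔE = 1240 / 0.1653 = 7500 nm.

7500 nm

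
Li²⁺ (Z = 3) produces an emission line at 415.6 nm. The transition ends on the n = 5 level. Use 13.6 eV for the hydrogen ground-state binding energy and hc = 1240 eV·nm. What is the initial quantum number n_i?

n_i = 8

The photon energy is ΔE = hc/λ = 1240 / 415.6 = 2.984 eV.
With Z = 3, ΔE = 122.4 × (1/n_f² − 1/n_i²), so 1/n_f² − 1/n_i² = 0.02438.
With n_f = 5: 1/n_i² = 1/25 − 0.02438 = 0.01562, so n_i ≈ 8.00.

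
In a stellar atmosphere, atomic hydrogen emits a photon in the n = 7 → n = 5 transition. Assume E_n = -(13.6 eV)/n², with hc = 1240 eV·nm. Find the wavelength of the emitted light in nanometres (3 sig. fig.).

4650 nm

ΔE = 13.60 × (1/5² − 1/7²) = 13.60 × 0.01959 = 0.2664 eV.
λ = hc/ΔE = 1240 / 0.2664 = 4650 nm.
This line belongs to the Pfund series.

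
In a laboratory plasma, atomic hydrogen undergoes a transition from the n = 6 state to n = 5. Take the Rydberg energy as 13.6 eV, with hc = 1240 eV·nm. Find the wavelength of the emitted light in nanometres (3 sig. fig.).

ΔE = 13.60 × (1/5² − 1/6²) = 13.60 × 0.01222 = 0.1662 eV.
λ = hc/ΔE = 1240 / 0.1662 = 7460 nm.
This line belongs to the Pfund series.

7460 nm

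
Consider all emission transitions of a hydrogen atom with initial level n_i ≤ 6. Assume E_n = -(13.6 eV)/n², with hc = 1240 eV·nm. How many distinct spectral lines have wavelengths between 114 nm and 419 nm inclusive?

2

Enumerate all n_i → n_f pairs with 1 ≤ n_f < n_i ≤ 6 and compute λ = 1240 / [13.6·1·(1/n_f² − 1/n_i²)].
Lines falling in [114, 419] nm: 2→1 (121.6 nm), 6→2 (410.3 nm).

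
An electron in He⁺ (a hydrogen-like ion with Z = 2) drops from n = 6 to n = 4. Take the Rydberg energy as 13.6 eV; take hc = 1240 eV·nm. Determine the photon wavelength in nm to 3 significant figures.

656 nm

For Z = 2 the level energies scale as Z², so the effective Rydberg energy is 13.6 × 4 = 54.40 eV.
ΔE = 54.40 × (1/4² − 1/6²) = 54.40 × 0.03472 = 1.889 eV.
λ = hc/ΔE = 1240 / 1.889 = 656 nm.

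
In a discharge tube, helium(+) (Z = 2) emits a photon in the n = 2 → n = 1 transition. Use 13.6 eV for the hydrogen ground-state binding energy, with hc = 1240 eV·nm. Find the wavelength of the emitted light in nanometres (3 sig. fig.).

30.4 nm

For Z = 2 the level energies scale as Z², so the effective Rydberg energy is 13.6 × 4 = 54.40 eV.
ΔE = 54.40 × (1/1² − 1/2²) = 54.40 × 0.7500 = 40.80 eV.
λ = hc/ΔE = 1240 / 40.80 = 30.4 nm.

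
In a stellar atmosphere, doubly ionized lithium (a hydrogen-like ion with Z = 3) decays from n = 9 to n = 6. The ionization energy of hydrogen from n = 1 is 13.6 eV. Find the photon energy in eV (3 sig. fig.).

1.89 eV

The Bohr energies scale as Z², so for Z = 3: E_n = −122.4/n² eV.
E_9 = −122.4/81 = −1.511 eV and E_6 = −122.4/36 = −3.400 eV.
The photon energy is |E_9 − E_6| = 1.89 eV.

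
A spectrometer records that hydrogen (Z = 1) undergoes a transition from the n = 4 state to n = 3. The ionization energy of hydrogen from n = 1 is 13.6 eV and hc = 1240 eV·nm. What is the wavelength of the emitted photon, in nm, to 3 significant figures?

1880 nm

ΔE = 13.60 × (1/3² − 1/4²) = 13.60 × 0.04861 = 0.6611 eV.
λ = hc/ΔE = 1240 / 0.6611 = 1880 nm.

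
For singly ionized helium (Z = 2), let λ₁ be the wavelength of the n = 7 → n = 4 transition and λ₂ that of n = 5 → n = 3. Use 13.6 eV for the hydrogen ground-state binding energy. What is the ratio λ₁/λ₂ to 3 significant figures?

1.69

λ ∝ 1/ΔE ∝ 1/(1/n_f² − 1/n_i²), and the Z² and hc factors cancel in the ratio.
λ₁/λ₂ = (1/3² − 1/5²)/(1/4² − 1/7²) = 0.07111/0.04209 = 1.69.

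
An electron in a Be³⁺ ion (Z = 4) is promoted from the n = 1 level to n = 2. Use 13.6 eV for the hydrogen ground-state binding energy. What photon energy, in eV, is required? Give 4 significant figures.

The Bohr energies scale as Z², so for Z = 4: E_n = −217.6/n² eV.
E_2 = −217.6/4 = −54.40 eV and E_1 = −217.6/1 = −217.6 eV.
The photon energy is |E_2 − E_1| = 163.2 eV.

163.2 eV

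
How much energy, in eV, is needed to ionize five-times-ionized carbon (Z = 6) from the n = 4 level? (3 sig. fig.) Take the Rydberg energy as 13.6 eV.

E_n = −13.6 Z²/n² = −489.6/n² eV for Z = 6.
E_4 = −489.6/16 = −30.6 eV, so ionization (to E = 0) requires 30.6 eV.

30.6 eV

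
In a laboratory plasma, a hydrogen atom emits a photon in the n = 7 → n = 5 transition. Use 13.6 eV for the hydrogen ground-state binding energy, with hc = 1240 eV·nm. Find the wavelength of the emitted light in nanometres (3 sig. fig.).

4650 nm

ΔE = 13.60 × (1/5² − 1/7²) = 13.60 × 0.01959 = 0.2664 eV.
λ = hc/ΔE = 1240 / 0.2664 = 4650 nm.
This line belongs to the Pfund series.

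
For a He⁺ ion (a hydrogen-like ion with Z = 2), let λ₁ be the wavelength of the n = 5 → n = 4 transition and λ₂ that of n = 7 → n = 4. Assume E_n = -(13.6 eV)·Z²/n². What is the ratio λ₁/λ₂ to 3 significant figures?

λ ∝ 1/ΔE ∝ 1/(1/n_f² − 1/n_i²), and the Z² and hc factors cancel in the ratio.
λ₁/λ₂ = (1/4² − 1/7²)/(1/4² − 1/5²) = 0.04209/0.02250 = 1.87.

1.87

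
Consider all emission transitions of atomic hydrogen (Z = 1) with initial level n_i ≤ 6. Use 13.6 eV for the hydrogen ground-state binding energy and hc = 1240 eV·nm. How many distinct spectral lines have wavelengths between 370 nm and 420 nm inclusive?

1

Enumerate all n_i → n_f pairs with 1 ≤ n_f < n_i ≤ 6 and compute λ = 1240 / [13.6·1·(1/n_f² − 1/n_i²)].
Lines falling in [370, 420] nm: 6→2 (410.3 nm).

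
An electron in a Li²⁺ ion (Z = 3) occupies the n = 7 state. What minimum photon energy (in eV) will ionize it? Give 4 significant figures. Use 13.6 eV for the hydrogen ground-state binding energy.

2.498 eV

E_n = −13.6 Z²/n² = −122.4/n² eV for Z = 3.
E_7 = −122.4/49 = −2.498 eV, so ionization (to E = 0) requires 2.498 eV.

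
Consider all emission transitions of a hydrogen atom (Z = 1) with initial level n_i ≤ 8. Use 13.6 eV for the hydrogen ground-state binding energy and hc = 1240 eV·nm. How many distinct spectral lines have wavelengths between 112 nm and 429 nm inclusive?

Enumerate all n_i → n_f pairs with 1 ≤ n_f < n_i ≤ 8 and compute λ = 1240 / [13.6·1·(1/n_f² − 1/n_i²)].
Lines falling in [112, 429] nm: 2→1 (121.6 nm), 8→2 (389.0 nm), 7→2 (397.1 nm), 6→2 (410.3 nm).

4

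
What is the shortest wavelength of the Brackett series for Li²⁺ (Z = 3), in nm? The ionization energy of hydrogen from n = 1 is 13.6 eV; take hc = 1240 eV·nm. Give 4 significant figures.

The Brackett series has lower level n_f = 4; the series limit corresponds to n_i → ∞.
ΔE_max = 13.6 × 9 / 4² = 7.650 eV.
λ_min = 1240 / 7.650 = 162.1 nm.

162.1 nm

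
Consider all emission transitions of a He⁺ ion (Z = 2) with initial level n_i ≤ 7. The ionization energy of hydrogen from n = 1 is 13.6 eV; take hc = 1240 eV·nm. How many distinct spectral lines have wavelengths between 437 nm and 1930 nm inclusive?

Enumerate all n_i → n_f pairs with 1 ≤ n_f < n_i ≤ 7 and compute λ = 1240 / [13.6·4·(1/n_f² − 1/n_i²)].
Lines falling in [437, 1930] nm: 4→3 (468.9 nm), 7→4 (541.5 nm), 6→4 (656.5 nm), 5→4 (1013 nm), 7→5 (1163 nm), 6→5 (1865 nm).

6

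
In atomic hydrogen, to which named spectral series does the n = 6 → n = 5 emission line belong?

Pfund

The series is set by the lower level: n_f = 5 is the Pfund series.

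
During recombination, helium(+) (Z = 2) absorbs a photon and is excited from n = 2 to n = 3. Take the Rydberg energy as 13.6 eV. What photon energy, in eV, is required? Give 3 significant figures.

7.56 eV

The Bohr energies scale as Z², so for Z = 2: E_n = −54.40/n² eV.
E_3 = −54.40/9 = −6.044 eV and E_2 = −54.40/4 = −13.60 eV.
The photon energy is |E_3 − E_2| = 7.56 eV.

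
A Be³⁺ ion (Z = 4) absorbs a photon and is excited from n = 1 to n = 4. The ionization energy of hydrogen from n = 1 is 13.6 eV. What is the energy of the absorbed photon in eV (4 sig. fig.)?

The Bohr energies scale as Z², so for Z = 4: E_n = −217.6/n² eV.
E_4 = −217.6/16 = −13.60 eV and E_1 = −217.6/1 = −217.6 eV.
The photon energy is |E_4 − E_1| = 204.0 eV.

204.0 eV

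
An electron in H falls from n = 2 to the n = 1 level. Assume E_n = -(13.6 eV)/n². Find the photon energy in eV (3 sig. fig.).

E_2 = −13.60/4 = −3.400 eV and E_1 = −13.60/1 = −13.60 eV.
The photon energy is |E_2 − E_1| = 10.2 eV.

10.2 eV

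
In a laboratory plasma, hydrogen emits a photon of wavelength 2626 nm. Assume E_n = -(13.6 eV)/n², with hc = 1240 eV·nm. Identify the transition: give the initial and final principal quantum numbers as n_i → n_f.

n_i = 6, n_f = 4

The photon energy is ΔE = hc/λ = 1240 / 2626 = 0.4722 eV.
With Z = 1, ΔE = 13.60 × (1/n_f² − 1/n_i²), so 1/n_f² − 1/n_i² = 0.03472.
Trying n_f = 4 gives 1/n_i² = 0.02778, i.e. n_i ≈ 6; this pair matches.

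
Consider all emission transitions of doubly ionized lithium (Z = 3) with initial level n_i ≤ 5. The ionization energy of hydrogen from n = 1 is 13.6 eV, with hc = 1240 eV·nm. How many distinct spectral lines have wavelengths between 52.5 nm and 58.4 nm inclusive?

Enumerate all n_i → n_f pairs with 1 ≤ n_f < n_i ≤ 5 and compute λ = 1240 / [13.6·9·(1/n_f² − 1/n_i²)].
Lines falling in [52.5, 58.4] nm: 4→2 (54.03 nm).

1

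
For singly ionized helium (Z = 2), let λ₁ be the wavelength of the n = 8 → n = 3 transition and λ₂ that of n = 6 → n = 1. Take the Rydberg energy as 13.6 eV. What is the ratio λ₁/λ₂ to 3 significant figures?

λ ∝ 1/ΔE ∝ 1/(1/n_f² − 1/n_i²), and the Z² and hc factors cancel in the ratio.
λ₁/λ₂ = (1/1² − 1/6²)/(1/3² − 1/8²) = 0.9722/0.09549 = 10.2.

10.2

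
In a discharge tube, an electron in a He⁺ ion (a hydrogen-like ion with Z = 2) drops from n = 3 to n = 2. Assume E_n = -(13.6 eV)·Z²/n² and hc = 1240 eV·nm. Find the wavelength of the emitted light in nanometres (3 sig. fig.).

For Z = 2 the level energies scale as Z², so the effective Rydberg energy is 13.6 × 4 = 54.40 eV.
ΔE = 54.40 × (1/2² − 1/3²) = 54.40 × 0.1389 = 7.556 eV.
λ = hc/ΔE = 1240 / 7.556 = 164 nm.

164 nm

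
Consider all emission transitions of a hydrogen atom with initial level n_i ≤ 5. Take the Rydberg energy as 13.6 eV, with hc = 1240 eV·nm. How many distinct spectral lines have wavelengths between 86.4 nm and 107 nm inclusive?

3

Enumerate all n_i → n_f pairs with 1 ≤ n_f < n_i ≤ 5 and compute λ = 1240 / [13.6·1·(1/n_f² − 1/n_i²)].
Lines falling in [86.4, 107] nm: 5→1 (94.98 nm), 4→1 (97.25 nm), 3→1 (102.6 nm).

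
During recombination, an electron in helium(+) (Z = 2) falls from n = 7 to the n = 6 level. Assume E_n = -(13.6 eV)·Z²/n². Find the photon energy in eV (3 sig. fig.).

The Bohr energies scale as Z², so for Z = 2: E_n = −54.40/n² eV.
E_7 = −54.40/49 = −1.110 eV and E_6 = −54.40/36 = −1.511 eV.
The photon energy is |E_7 − E_6| = 0.401 eV.

0.401 eV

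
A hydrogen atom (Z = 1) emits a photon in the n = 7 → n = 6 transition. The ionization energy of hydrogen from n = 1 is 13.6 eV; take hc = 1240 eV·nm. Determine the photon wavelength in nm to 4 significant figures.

12370 nm

ΔE = 13.60 × (1/6² − 1/7²) = 13.60 × 0.007370 = 0.1002 eV.
λ = hc/ΔE = 1240 / 0.1002 = 12370 nm.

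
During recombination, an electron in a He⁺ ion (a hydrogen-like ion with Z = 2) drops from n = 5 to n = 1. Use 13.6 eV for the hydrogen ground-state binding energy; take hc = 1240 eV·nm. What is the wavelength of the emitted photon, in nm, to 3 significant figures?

23.7 nm

For Z = 2 the level energies scale as Z², so the effective Rydberg energy is 13.6 × 4 = 54.40 eV.
ΔE = 54.40 × (1/1² − 1/5²) = 54.40 × 0.9600 = 52.22 eV.
λ = hc/ΔE = 1240 / 52.22 = 23.7 nm.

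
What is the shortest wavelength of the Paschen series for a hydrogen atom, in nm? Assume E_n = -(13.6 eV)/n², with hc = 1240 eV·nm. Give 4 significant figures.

820.6 nm

The Paschen series has lower level n_f = 3; the series limit corresponds to n_i → ∞.
ΔE_max = 13.6 × 1 / 3² = 1.511 eV.
λ_min = 1240 / 1.511 = 820.6 nm.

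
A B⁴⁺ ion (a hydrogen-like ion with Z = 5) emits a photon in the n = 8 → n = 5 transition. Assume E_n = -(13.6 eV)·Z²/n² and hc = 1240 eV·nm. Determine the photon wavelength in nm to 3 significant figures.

150 nm

For Z = 5 the level energies scale as Z², so the effective Rydberg energy is 13.6 × 25 = 340.0 eV.
ΔE = 340.0 × (1/5² − 1/8²) = 340.0 × 0.02438 = 8.288 eV.
λ = hc/ΔE = 1240 / 8.288 = 150 nm.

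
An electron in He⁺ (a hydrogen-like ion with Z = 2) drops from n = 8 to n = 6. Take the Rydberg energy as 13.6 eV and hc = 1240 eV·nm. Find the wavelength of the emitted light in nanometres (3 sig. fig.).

1880 nm

For Z = 2 the level energies scale as Z², so the effective Rydberg energy is 13.6 × 4 = 54.40 eV.
ΔE = 54.40 × (1/6² − 1/8²) = 54.40 × 0.01215 = 0.6611 eV.
λ = hc/ΔE = 1240 / 0.6611 = 1880 nm.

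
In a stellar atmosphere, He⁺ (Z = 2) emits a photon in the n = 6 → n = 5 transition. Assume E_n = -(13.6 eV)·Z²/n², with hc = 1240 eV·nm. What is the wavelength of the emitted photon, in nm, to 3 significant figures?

1860 nm

For Z = 2 the level energies scale as Z², so the effective Rydberg energy is 13.6 × 4 = 54.40 eV.
ΔE = 54.40 × (1/5² − 1/6²) = 54.40 × 0.01222 = 0.6649 eV.
λ = hc/ΔE = 1240 / 0.6649 = 1860 nm.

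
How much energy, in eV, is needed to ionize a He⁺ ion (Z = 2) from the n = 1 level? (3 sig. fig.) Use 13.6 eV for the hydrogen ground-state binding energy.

54.4 eV

E_n = −13.6 Z²/n² = −54.40/n² eV for Z = 2.
E_1 = −54.40/1 = −54.4 eV, so ionization (to E = 0) requires 54.4 eV.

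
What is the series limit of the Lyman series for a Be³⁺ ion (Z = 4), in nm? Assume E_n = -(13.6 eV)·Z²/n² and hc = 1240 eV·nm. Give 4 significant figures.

The Lyman series has lower level n_f = 1; the series limit corresponds to n_i → ∞.
ΔE_max = 13.6 × 16 / 1² = 217.6 eV.
λ_min = 1240 / 217.6 = 5.699 nm.

5.699 nm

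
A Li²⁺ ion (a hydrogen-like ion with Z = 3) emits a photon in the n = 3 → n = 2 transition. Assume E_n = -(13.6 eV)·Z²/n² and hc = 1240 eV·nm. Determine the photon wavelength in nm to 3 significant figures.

For Z = 3 the level energies scale as Z², so the effective Rydberg energy is 13.6 × 9 = 122.4 eV.
ΔE = 122.4 × (1/2² − 1/3²) = 122.4 × 0.1389 = 17.00 eV.
λ = hc/ΔE = 1240 / 17.00 = 72.9 nm.

72.9 nm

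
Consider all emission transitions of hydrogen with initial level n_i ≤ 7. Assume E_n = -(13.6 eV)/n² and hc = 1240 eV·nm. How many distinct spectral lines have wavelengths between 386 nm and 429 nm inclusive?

2

Enumerate all n_i → n_f pairs with 1 ≤ n_f < n_i ≤ 7 and compute λ = 1240 / [13.6·1·(1/n_f² − 1/n_i²)].
Lines falling in [386, 429] nm: 7→2 (397.1 nm), 6→2 (410.3 nm).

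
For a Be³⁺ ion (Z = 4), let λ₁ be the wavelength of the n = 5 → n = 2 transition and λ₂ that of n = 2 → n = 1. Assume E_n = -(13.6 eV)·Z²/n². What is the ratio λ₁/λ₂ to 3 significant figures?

3.57

λ ∝ 1/ΔE ∝ 1/(1/n_f² − 1/n_i²), and the Z² and hc factors cancel in the ratio.
λ₁/λ₂ = (1/1² − 1/2²)/(1/2² − 1/5²) = 0.7500/0.2100 = 3.57.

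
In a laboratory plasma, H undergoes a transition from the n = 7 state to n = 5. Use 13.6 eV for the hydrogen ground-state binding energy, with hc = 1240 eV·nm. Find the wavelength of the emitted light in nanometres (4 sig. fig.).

4654 nm

ΔE = 13.60 × (1/5² − 1/7²) = 13.60 × 0.01959 = 0.2664 eV.
λ = hc/ΔE = 1240 / 0.2664 = 4654 nm.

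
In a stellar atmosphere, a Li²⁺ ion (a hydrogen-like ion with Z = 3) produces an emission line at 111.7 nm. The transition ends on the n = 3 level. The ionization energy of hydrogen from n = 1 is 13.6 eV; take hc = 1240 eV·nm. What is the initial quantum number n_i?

The photon energy is ΔE = hc/λ = 1240 / 111.7 = 11.10 eV.
With Z = 3, ΔE = 122.4 × (1/n_f² − 1/n_i²), so 1/n_f² − 1/n_i² = 0.09070.
With n_f = 3: 1/n_i² = 1/9 − 0.09070 = 0.02042, so n_i ≈ 7.00.

n_i = 7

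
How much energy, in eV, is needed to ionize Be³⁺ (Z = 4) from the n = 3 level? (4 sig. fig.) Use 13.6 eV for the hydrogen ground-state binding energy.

24.18 eV

E_n = −13.6 Z²/n² = −217.6/n² eV for Z = 4.
E_3 = −217.6/9 = −24.18 eV, so ionization (to E = 0) requires 24.18 eV.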